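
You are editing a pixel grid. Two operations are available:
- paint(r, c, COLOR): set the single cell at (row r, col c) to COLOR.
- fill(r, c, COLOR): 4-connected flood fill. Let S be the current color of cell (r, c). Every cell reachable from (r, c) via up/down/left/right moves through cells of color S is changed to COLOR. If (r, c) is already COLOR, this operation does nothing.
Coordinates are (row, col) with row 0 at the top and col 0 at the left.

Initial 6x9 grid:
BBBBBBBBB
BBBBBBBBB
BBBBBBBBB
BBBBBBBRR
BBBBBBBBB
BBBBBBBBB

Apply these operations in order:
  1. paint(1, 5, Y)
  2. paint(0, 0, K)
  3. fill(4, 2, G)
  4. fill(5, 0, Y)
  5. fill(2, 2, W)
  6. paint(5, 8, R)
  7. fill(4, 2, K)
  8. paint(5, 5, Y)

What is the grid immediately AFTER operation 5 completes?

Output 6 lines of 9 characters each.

Answer: KWWWWWWWW
WWWWWWWWW
WWWWWWWWW
WWWWWWWRR
WWWWWWWWW
WWWWWWWWW

Derivation:
After op 1 paint(1,5,Y):
BBBBBBBBB
BBBBBYBBB
BBBBBBBBB
BBBBBBBRR
BBBBBBBBB
BBBBBBBBB
After op 2 paint(0,0,K):
KBBBBBBBB
BBBBBYBBB
BBBBBBBBB
BBBBBBBRR
BBBBBBBBB
BBBBBBBBB
After op 3 fill(4,2,G) [50 cells changed]:
KGGGGGGGG
GGGGGYGGG
GGGGGGGGG
GGGGGGGRR
GGGGGGGGG
GGGGGGGGG
After op 4 fill(5,0,Y) [50 cells changed]:
KYYYYYYYY
YYYYYYYYY
YYYYYYYYY
YYYYYYYRR
YYYYYYYYY
YYYYYYYYY
After op 5 fill(2,2,W) [51 cells changed]:
KWWWWWWWW
WWWWWWWWW
WWWWWWWWW
WWWWWWWRR
WWWWWWWWW
WWWWWWWWW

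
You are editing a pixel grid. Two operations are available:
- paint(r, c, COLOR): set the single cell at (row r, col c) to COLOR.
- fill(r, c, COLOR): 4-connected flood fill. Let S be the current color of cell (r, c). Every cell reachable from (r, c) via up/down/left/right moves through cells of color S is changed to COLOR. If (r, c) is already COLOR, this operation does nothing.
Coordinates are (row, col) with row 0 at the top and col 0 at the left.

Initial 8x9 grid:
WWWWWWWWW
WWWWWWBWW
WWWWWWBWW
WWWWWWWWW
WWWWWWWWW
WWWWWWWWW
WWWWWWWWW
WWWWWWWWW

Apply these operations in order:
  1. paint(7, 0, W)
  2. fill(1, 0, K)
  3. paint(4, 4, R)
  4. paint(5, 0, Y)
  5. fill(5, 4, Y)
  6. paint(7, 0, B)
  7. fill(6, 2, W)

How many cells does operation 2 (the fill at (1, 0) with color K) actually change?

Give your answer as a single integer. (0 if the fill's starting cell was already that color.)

After op 1 paint(7,0,W):
WWWWWWWWW
WWWWWWBWW
WWWWWWBWW
WWWWWWWWW
WWWWWWWWW
WWWWWWWWW
WWWWWWWWW
WWWWWWWWW
After op 2 fill(1,0,K) [70 cells changed]:
KKKKKKKKK
KKKKKKBKK
KKKKKKBKK
KKKKKKKKK
KKKKKKKKK
KKKKKKKKK
KKKKKKKKK
KKKKKKKKK

Answer: 70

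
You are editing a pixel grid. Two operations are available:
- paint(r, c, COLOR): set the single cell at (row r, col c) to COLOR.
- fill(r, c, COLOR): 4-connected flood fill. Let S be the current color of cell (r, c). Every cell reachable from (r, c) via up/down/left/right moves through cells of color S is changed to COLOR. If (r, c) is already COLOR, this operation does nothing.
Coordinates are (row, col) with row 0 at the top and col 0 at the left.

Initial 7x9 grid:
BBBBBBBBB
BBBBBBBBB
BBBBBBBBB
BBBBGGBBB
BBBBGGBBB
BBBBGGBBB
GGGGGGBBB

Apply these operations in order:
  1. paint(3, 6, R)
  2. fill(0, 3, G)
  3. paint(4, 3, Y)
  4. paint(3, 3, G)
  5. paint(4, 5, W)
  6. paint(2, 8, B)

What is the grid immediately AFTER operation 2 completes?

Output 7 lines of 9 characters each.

After op 1 paint(3,6,R):
BBBBBBBBB
BBBBBBBBB
BBBBBBBBB
BBBBGGRBB
BBBBGGBBB
BBBBGGBBB
GGGGGGBBB
After op 2 fill(0,3,G) [50 cells changed]:
GGGGGGGGG
GGGGGGGGG
GGGGGGGGG
GGGGGGRGG
GGGGGGGGG
GGGGGGGGG
GGGGGGGGG

Answer: GGGGGGGGG
GGGGGGGGG
GGGGGGGGG
GGGGGGRGG
GGGGGGGGG
GGGGGGGGG
GGGGGGGGG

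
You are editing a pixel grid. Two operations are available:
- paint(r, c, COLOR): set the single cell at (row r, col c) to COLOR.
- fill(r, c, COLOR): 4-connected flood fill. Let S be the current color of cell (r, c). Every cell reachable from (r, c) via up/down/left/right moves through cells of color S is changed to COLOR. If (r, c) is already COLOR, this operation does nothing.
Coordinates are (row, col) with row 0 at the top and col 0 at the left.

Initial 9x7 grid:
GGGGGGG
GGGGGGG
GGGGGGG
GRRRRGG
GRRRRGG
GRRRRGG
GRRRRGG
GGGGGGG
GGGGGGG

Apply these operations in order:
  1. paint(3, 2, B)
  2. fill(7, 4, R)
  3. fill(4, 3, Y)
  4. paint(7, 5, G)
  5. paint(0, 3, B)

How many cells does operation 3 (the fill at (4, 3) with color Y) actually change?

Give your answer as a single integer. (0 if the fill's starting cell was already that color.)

After op 1 paint(3,2,B):
GGGGGGG
GGGGGGG
GGGGGGG
GRBRRGG
GRRRRGG
GRRRRGG
GRRRRGG
GGGGGGG
GGGGGGG
After op 2 fill(7,4,R) [47 cells changed]:
RRRRRRR
RRRRRRR
RRRRRRR
RRBRRRR
RRRRRRR
RRRRRRR
RRRRRRR
RRRRRRR
RRRRRRR
After op 3 fill(4,3,Y) [62 cells changed]:
YYYYYYY
YYYYYYY
YYYYYYY
YYBYYYY
YYYYYYY
YYYYYYY
YYYYYYY
YYYYYYY
YYYYYYY

Answer: 62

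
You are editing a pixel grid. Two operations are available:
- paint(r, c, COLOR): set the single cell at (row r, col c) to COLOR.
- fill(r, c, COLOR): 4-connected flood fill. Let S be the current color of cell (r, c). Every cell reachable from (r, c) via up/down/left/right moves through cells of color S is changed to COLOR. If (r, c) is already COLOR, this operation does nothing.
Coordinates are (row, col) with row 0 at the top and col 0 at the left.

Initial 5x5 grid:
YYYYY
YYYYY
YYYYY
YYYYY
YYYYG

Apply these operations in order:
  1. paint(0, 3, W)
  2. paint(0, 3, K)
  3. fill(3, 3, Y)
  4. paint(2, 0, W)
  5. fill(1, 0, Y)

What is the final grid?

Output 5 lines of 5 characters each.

Answer: YYYKY
YYYYY
WYYYY
YYYYY
YYYYG

Derivation:
After op 1 paint(0,3,W):
YYYWY
YYYYY
YYYYY
YYYYY
YYYYG
After op 2 paint(0,3,K):
YYYKY
YYYYY
YYYYY
YYYYY
YYYYG
After op 3 fill(3,3,Y) [0 cells changed]:
YYYKY
YYYYY
YYYYY
YYYYY
YYYYG
After op 4 paint(2,0,W):
YYYKY
YYYYY
WYYYY
YYYYY
YYYYG
After op 5 fill(1,0,Y) [0 cells changed]:
YYYKY
YYYYY
WYYYY
YYYYY
YYYYG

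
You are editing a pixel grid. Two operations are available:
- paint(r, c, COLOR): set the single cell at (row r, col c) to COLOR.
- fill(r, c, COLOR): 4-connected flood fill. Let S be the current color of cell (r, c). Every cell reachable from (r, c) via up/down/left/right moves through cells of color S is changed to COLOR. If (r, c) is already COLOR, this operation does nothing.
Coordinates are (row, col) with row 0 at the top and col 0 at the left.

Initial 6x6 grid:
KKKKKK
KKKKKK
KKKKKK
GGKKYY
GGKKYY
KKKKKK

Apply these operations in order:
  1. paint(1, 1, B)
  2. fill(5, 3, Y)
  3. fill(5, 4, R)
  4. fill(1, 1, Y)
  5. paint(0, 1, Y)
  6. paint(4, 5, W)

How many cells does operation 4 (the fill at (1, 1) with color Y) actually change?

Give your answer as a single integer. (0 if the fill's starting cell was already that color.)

After op 1 paint(1,1,B):
KKKKKK
KBKKKK
KKKKKK
GGKKYY
GGKKYY
KKKKKK
After op 2 fill(5,3,Y) [27 cells changed]:
YYYYYY
YBYYYY
YYYYYY
GGYYYY
GGYYYY
YYYYYY
After op 3 fill(5,4,R) [31 cells changed]:
RRRRRR
RBRRRR
RRRRRR
GGRRRR
GGRRRR
RRRRRR
After op 4 fill(1,1,Y) [1 cells changed]:
RRRRRR
RYRRRR
RRRRRR
GGRRRR
GGRRRR
RRRRRR

Answer: 1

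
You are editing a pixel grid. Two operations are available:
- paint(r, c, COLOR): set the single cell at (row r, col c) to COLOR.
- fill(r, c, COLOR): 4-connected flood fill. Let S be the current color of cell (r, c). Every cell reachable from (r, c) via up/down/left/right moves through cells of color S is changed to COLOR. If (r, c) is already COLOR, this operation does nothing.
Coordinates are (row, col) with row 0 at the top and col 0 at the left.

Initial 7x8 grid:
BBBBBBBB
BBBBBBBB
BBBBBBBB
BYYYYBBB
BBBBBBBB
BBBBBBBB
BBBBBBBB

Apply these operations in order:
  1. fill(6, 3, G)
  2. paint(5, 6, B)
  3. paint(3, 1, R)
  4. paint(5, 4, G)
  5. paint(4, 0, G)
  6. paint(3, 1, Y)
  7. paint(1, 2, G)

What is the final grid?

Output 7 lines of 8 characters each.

Answer: GGGGGGGG
GGGGGGGG
GGGGGGGG
GYYYYGGG
GGGGGGGG
GGGGGGBG
GGGGGGGG

Derivation:
After op 1 fill(6,3,G) [52 cells changed]:
GGGGGGGG
GGGGGGGG
GGGGGGGG
GYYYYGGG
GGGGGGGG
GGGGGGGG
GGGGGGGG
After op 2 paint(5,6,B):
GGGGGGGG
GGGGGGGG
GGGGGGGG
GYYYYGGG
GGGGGGGG
GGGGGGBG
GGGGGGGG
After op 3 paint(3,1,R):
GGGGGGGG
GGGGGGGG
GGGGGGGG
GRYYYGGG
GGGGGGGG
GGGGGGBG
GGGGGGGG
After op 4 paint(5,4,G):
GGGGGGGG
GGGGGGGG
GGGGGGGG
GRYYYGGG
GGGGGGGG
GGGGGGBG
GGGGGGGG
After op 5 paint(4,0,G):
GGGGGGGG
GGGGGGGG
GGGGGGGG
GRYYYGGG
GGGGGGGG
GGGGGGBG
GGGGGGGG
After op 6 paint(3,1,Y):
GGGGGGGG
GGGGGGGG
GGGGGGGG
GYYYYGGG
GGGGGGGG
GGGGGGBG
GGGGGGGG
After op 7 paint(1,2,G):
GGGGGGGG
GGGGGGGG
GGGGGGGG
GYYYYGGG
GGGGGGGG
GGGGGGBG
GGGGGGGG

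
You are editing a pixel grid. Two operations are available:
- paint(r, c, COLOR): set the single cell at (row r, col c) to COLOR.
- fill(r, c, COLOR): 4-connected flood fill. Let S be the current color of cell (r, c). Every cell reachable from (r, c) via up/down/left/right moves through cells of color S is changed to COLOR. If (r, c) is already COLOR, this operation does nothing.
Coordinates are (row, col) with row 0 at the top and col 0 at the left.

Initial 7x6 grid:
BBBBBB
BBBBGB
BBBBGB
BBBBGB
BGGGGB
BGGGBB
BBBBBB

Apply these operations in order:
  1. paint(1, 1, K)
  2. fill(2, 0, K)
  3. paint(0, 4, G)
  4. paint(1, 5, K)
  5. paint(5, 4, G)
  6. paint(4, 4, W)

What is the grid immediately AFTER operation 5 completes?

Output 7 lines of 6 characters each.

After op 1 paint(1,1,K):
BBBBBB
BKBBGB
BBBBGB
BBBBGB
BGGGGB
BGGGBB
BBBBBB
After op 2 fill(2,0,K) [31 cells changed]:
KKKKKK
KKKKGK
KKKKGK
KKKKGK
KGGGGK
KGGGKK
KKKKKK
After op 3 paint(0,4,G):
KKKKGK
KKKKGK
KKKKGK
KKKKGK
KGGGGK
KGGGKK
KKKKKK
After op 4 paint(1,5,K):
KKKKGK
KKKKGK
KKKKGK
KKKKGK
KGGGGK
KGGGKK
KKKKKK
After op 5 paint(5,4,G):
KKKKGK
KKKKGK
KKKKGK
KKKKGK
KGGGGK
KGGGGK
KKKKKK

Answer: KKKKGK
KKKKGK
KKKKGK
KKKKGK
KGGGGK
KGGGGK
KKKKKK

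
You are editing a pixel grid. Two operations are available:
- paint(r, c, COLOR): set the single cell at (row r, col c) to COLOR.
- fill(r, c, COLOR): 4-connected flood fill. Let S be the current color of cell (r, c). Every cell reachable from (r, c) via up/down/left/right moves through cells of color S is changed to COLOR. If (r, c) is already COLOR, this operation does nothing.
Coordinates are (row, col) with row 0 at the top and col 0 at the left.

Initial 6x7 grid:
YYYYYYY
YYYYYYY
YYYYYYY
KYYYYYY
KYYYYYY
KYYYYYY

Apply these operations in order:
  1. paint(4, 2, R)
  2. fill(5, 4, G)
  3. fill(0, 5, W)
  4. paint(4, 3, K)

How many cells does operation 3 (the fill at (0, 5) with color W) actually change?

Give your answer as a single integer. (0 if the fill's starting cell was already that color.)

Answer: 38

Derivation:
After op 1 paint(4,2,R):
YYYYYYY
YYYYYYY
YYYYYYY
KYYYYYY
KYRYYYY
KYYYYYY
After op 2 fill(5,4,G) [38 cells changed]:
GGGGGGG
GGGGGGG
GGGGGGG
KGGGGGG
KGRGGGG
KGGGGGG
After op 3 fill(0,5,W) [38 cells changed]:
WWWWWWW
WWWWWWW
WWWWWWW
KWWWWWW
KWRWWWW
KWWWWWW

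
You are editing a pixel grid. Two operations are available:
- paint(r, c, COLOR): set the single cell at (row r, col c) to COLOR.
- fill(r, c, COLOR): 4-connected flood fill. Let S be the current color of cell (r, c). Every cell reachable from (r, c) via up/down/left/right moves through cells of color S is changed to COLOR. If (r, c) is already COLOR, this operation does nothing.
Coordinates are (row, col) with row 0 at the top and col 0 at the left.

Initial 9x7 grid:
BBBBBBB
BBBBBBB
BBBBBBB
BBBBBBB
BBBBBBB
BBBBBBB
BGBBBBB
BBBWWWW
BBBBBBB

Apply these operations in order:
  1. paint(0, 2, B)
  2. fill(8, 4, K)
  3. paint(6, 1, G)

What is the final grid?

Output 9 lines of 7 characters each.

After op 1 paint(0,2,B):
BBBBBBB
BBBBBBB
BBBBBBB
BBBBBBB
BBBBBBB
BBBBBBB
BGBBBBB
BBBWWWW
BBBBBBB
After op 2 fill(8,4,K) [58 cells changed]:
KKKKKKK
KKKKKKK
KKKKKKK
KKKKKKK
KKKKKKK
KKKKKKK
KGKKKKK
KKKWWWW
KKKKKKK
After op 3 paint(6,1,G):
KKKKKKK
KKKKKKK
KKKKKKK
KKKKKKK
KKKKKKK
KKKKKKK
KGKKKKK
KKKWWWW
KKKKKKK

Answer: KKKKKKK
KKKKKKK
KKKKKKK
KKKKKKK
KKKKKKK
KKKKKKK
KGKKKKK
KKKWWWW
KKKKKKK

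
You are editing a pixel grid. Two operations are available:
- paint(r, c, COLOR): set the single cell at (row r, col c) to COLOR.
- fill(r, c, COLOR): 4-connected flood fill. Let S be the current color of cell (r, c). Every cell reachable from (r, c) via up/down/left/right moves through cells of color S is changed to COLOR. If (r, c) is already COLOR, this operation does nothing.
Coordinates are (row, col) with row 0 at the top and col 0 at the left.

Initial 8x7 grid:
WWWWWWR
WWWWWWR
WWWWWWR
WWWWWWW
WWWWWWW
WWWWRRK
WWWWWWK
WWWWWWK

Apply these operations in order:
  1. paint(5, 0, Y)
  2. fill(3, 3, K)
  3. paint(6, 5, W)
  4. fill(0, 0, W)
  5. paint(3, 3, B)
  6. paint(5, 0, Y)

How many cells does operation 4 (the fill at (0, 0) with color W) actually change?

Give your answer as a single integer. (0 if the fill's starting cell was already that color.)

Answer: 49

Derivation:
After op 1 paint(5,0,Y):
WWWWWWR
WWWWWWR
WWWWWWR
WWWWWWW
WWWWWWW
YWWWRRK
WWWWWWK
WWWWWWK
After op 2 fill(3,3,K) [47 cells changed]:
KKKKKKR
KKKKKKR
KKKKKKR
KKKKKKK
KKKKKKK
YKKKRRK
KKKKKKK
KKKKKKK
After op 3 paint(6,5,W):
KKKKKKR
KKKKKKR
KKKKKKR
KKKKKKK
KKKKKKK
YKKKRRK
KKKKKWK
KKKKKKK
After op 4 fill(0,0,W) [49 cells changed]:
WWWWWWR
WWWWWWR
WWWWWWR
WWWWWWW
WWWWWWW
YWWWRRW
WWWWWWW
WWWWWWW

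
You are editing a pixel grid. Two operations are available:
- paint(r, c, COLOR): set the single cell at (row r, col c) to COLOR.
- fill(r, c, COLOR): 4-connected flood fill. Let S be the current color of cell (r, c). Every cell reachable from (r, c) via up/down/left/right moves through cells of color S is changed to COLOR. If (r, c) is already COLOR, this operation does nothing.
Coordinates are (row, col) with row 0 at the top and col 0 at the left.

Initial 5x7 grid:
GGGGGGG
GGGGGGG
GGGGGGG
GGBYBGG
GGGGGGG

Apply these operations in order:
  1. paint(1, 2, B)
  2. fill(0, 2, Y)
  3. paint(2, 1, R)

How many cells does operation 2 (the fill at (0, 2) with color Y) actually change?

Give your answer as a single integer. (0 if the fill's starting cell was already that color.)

Answer: 31

Derivation:
After op 1 paint(1,2,B):
GGGGGGG
GGBGGGG
GGGGGGG
GGBYBGG
GGGGGGG
After op 2 fill(0,2,Y) [31 cells changed]:
YYYYYYY
YYBYYYY
YYYYYYY
YYBYBYY
YYYYYYY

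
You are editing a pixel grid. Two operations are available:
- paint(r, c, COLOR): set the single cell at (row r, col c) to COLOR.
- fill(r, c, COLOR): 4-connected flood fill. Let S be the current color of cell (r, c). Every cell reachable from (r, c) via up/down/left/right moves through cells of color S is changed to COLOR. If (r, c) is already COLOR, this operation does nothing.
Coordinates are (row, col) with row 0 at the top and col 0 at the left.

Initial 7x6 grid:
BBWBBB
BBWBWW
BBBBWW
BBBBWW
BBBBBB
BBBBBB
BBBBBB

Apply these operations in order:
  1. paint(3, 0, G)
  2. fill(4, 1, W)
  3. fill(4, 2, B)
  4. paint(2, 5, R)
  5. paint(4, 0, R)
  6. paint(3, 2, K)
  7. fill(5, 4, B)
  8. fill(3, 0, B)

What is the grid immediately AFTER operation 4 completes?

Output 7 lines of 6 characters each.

Answer: BBBBBB
BBBBBB
BBBBBR
GBBBBB
BBBBBB
BBBBBB
BBBBBB

Derivation:
After op 1 paint(3,0,G):
BBWBBB
BBWBWW
BBBBWW
GBBBWW
BBBBBB
BBBBBB
BBBBBB
After op 2 fill(4,1,W) [33 cells changed]:
WWWWWW
WWWWWW
WWWWWW
GWWWWW
WWWWWW
WWWWWW
WWWWWW
After op 3 fill(4,2,B) [41 cells changed]:
BBBBBB
BBBBBB
BBBBBB
GBBBBB
BBBBBB
BBBBBB
BBBBBB
After op 4 paint(2,5,R):
BBBBBB
BBBBBB
BBBBBR
GBBBBB
BBBBBB
BBBBBB
BBBBBB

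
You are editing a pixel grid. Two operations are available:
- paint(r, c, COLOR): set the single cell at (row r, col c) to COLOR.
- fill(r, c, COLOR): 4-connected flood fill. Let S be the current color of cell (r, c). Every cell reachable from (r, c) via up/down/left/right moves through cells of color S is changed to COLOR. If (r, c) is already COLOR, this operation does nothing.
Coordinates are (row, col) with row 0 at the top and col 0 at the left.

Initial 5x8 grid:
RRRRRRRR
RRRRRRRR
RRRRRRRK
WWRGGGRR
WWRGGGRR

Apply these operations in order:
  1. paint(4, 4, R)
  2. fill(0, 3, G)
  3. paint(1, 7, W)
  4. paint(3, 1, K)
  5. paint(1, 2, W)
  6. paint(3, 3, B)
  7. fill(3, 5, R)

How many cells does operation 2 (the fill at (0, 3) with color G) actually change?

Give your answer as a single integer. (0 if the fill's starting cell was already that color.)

After op 1 paint(4,4,R):
RRRRRRRR
RRRRRRRR
RRRRRRRK
WWRGGGRR
WWRGRGRR
After op 2 fill(0,3,G) [29 cells changed]:
GGGGGGGG
GGGGGGGG
GGGGGGGK
WWGGGGGG
WWGGRGGG

Answer: 29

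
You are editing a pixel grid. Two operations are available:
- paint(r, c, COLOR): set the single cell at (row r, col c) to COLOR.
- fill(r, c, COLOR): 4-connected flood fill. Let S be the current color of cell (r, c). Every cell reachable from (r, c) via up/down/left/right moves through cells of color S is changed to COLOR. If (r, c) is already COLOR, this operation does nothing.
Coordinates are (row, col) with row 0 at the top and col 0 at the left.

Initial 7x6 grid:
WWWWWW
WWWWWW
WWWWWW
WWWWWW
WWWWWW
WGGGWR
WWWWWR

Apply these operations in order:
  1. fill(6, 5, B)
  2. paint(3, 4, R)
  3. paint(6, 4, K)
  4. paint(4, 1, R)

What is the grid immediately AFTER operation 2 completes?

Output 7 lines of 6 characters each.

Answer: WWWWWW
WWWWWW
WWWWWW
WWWWRW
WWWWWW
WGGGWB
WWWWWB

Derivation:
After op 1 fill(6,5,B) [2 cells changed]:
WWWWWW
WWWWWW
WWWWWW
WWWWWW
WWWWWW
WGGGWB
WWWWWB
After op 2 paint(3,4,R):
WWWWWW
WWWWWW
WWWWWW
WWWWRW
WWWWWW
WGGGWB
WWWWWB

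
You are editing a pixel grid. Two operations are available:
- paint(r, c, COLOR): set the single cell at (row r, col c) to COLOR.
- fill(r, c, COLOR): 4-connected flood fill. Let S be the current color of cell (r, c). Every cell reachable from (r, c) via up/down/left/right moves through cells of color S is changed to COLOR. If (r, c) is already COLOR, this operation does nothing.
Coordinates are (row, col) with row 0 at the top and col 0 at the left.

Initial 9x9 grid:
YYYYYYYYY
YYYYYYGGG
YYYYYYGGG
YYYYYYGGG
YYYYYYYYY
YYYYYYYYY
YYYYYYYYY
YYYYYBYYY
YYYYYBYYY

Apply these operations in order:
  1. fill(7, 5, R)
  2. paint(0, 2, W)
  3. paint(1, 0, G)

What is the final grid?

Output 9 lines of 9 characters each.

After op 1 fill(7,5,R) [2 cells changed]:
YYYYYYYYY
YYYYYYGGG
YYYYYYGGG
YYYYYYGGG
YYYYYYYYY
YYYYYYYYY
YYYYYYYYY
YYYYYRYYY
YYYYYRYYY
After op 2 paint(0,2,W):
YYWYYYYYY
YYYYYYGGG
YYYYYYGGG
YYYYYYGGG
YYYYYYYYY
YYYYYYYYY
YYYYYYYYY
YYYYYRYYY
YYYYYRYYY
After op 3 paint(1,0,G):
YYWYYYYYY
GYYYYYGGG
YYYYYYGGG
YYYYYYGGG
YYYYYYYYY
YYYYYYYYY
YYYYYYYYY
YYYYYRYYY
YYYYYRYYY

Answer: YYWYYYYYY
GYYYYYGGG
YYYYYYGGG
YYYYYYGGG
YYYYYYYYY
YYYYYYYYY
YYYYYYYYY
YYYYYRYYY
YYYYYRYYY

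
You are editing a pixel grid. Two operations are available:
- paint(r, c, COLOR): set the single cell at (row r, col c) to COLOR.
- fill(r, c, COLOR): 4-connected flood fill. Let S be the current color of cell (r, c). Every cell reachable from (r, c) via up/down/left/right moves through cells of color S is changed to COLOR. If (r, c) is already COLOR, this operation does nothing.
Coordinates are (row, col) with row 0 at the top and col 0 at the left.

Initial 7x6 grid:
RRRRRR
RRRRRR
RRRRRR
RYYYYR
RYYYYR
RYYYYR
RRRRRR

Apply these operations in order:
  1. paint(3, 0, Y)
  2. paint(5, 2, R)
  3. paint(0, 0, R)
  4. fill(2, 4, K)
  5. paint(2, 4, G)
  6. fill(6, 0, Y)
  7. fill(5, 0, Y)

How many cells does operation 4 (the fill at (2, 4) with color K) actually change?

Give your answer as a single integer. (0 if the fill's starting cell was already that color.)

Answer: 30

Derivation:
After op 1 paint(3,0,Y):
RRRRRR
RRRRRR
RRRRRR
YYYYYR
RYYYYR
RYYYYR
RRRRRR
After op 2 paint(5,2,R):
RRRRRR
RRRRRR
RRRRRR
YYYYYR
RYYYYR
RYRYYR
RRRRRR
After op 3 paint(0,0,R):
RRRRRR
RRRRRR
RRRRRR
YYYYYR
RYYYYR
RYRYYR
RRRRRR
After op 4 fill(2,4,K) [30 cells changed]:
KKKKKK
KKKKKK
KKKKKK
YYYYYK
KYYYYK
KYKYYK
KKKKKK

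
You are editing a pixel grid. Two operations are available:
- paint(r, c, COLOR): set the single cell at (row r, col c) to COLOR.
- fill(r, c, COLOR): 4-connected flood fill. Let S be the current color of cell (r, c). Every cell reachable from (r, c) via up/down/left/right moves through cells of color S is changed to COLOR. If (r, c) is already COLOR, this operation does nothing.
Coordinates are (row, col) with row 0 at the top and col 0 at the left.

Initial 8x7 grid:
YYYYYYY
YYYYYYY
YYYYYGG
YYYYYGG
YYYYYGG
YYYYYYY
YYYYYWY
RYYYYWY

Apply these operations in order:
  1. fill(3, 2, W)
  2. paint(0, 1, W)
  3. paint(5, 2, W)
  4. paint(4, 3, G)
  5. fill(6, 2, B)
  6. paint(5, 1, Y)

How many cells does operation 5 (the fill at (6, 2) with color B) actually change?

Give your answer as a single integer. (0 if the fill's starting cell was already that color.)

After op 1 fill(3,2,W) [47 cells changed]:
WWWWWWW
WWWWWWW
WWWWWGG
WWWWWGG
WWWWWGG
WWWWWWW
WWWWWWW
RWWWWWW
After op 2 paint(0,1,W):
WWWWWWW
WWWWWWW
WWWWWGG
WWWWWGG
WWWWWGG
WWWWWWW
WWWWWWW
RWWWWWW
After op 3 paint(5,2,W):
WWWWWWW
WWWWWWW
WWWWWGG
WWWWWGG
WWWWWGG
WWWWWWW
WWWWWWW
RWWWWWW
After op 4 paint(4,3,G):
WWWWWWW
WWWWWWW
WWWWWGG
WWWWWGG
WWWGWGG
WWWWWWW
WWWWWWW
RWWWWWW
After op 5 fill(6,2,B) [48 cells changed]:
BBBBBBB
BBBBBBB
BBBBBGG
BBBBBGG
BBBGBGG
BBBBBBB
BBBBBBB
RBBBBBB

Answer: 48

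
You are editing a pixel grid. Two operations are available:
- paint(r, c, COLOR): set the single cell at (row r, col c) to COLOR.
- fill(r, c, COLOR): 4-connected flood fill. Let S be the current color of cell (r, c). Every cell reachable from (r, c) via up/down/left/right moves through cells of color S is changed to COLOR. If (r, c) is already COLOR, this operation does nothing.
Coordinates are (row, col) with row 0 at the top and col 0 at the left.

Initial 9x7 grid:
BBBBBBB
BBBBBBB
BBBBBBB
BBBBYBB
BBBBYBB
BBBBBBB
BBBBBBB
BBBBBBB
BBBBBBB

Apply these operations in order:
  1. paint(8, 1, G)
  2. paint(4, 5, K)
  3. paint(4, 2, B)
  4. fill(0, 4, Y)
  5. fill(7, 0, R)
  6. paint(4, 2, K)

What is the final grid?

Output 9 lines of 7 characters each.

After op 1 paint(8,1,G):
BBBBBBB
BBBBBBB
BBBBBBB
BBBBYBB
BBBBYBB
BBBBBBB
BBBBBBB
BBBBBBB
BGBBBBB
After op 2 paint(4,5,K):
BBBBBBB
BBBBBBB
BBBBBBB
BBBBYBB
BBBBYKB
BBBBBBB
BBBBBBB
BBBBBBB
BGBBBBB
After op 3 paint(4,2,B):
BBBBBBB
BBBBBBB
BBBBBBB
BBBBYBB
BBBBYKB
BBBBBBB
BBBBBBB
BBBBBBB
BGBBBBB
After op 4 fill(0,4,Y) [59 cells changed]:
YYYYYYY
YYYYYYY
YYYYYYY
YYYYYYY
YYYYYKY
YYYYYYY
YYYYYYY
YYYYYYY
YGYYYYY
After op 5 fill(7,0,R) [61 cells changed]:
RRRRRRR
RRRRRRR
RRRRRRR
RRRRRRR
RRRRRKR
RRRRRRR
RRRRRRR
RRRRRRR
RGRRRRR
After op 6 paint(4,2,K):
RRRRRRR
RRRRRRR
RRRRRRR
RRRRRRR
RRKRRKR
RRRRRRR
RRRRRRR
RRRRRRR
RGRRRRR

Answer: RRRRRRR
RRRRRRR
RRRRRRR
RRRRRRR
RRKRRKR
RRRRRRR
RRRRRRR
RRRRRRR
RGRRRRR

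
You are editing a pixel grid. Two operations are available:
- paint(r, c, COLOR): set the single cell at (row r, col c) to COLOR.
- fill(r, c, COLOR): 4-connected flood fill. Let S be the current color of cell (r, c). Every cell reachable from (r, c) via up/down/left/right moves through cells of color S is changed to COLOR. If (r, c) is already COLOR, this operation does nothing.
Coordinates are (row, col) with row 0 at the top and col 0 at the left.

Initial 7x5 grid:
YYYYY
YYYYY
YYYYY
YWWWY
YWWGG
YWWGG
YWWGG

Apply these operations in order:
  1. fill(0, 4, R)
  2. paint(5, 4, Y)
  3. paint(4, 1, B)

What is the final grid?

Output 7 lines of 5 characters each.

After op 1 fill(0,4,R) [20 cells changed]:
RRRRR
RRRRR
RRRRR
RWWWR
RWWGG
RWWGG
RWWGG
After op 2 paint(5,4,Y):
RRRRR
RRRRR
RRRRR
RWWWR
RWWGG
RWWGY
RWWGG
After op 3 paint(4,1,B):
RRRRR
RRRRR
RRRRR
RWWWR
RBWGG
RWWGY
RWWGG

Answer: RRRRR
RRRRR
RRRRR
RWWWR
RBWGG
RWWGY
RWWGG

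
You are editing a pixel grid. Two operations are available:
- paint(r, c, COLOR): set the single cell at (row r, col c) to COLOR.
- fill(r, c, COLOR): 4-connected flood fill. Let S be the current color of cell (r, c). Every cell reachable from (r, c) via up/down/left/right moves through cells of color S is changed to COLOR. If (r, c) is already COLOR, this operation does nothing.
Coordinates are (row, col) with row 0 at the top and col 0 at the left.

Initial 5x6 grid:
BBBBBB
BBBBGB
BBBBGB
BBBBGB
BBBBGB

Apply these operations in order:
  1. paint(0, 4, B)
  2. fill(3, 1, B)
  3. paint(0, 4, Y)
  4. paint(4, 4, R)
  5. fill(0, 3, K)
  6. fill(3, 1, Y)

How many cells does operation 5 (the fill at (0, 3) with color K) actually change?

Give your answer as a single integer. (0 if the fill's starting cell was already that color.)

After op 1 paint(0,4,B):
BBBBBB
BBBBGB
BBBBGB
BBBBGB
BBBBGB
After op 2 fill(3,1,B) [0 cells changed]:
BBBBBB
BBBBGB
BBBBGB
BBBBGB
BBBBGB
After op 3 paint(0,4,Y):
BBBBYB
BBBBGB
BBBBGB
BBBBGB
BBBBGB
After op 4 paint(4,4,R):
BBBBYB
BBBBGB
BBBBGB
BBBBGB
BBBBRB
After op 5 fill(0,3,K) [20 cells changed]:
KKKKYB
KKKKGB
KKKKGB
KKKKGB
KKKKRB

Answer: 20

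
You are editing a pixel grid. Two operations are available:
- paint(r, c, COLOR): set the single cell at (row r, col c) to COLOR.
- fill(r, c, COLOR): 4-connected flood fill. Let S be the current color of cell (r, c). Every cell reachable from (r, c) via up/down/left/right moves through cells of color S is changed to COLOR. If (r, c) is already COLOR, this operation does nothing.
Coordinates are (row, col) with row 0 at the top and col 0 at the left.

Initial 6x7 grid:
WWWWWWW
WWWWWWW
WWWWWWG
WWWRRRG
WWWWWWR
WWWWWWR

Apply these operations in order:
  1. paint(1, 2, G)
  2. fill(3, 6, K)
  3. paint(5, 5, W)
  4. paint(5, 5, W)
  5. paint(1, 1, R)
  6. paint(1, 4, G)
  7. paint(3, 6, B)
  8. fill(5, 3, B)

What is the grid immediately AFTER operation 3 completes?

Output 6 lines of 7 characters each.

Answer: WWWWWWW
WWGWWWW
WWWWWWK
WWWRRRK
WWWWWWR
WWWWWWR

Derivation:
After op 1 paint(1,2,G):
WWWWWWW
WWGWWWW
WWWWWWG
WWWRRRG
WWWWWWR
WWWWWWR
After op 2 fill(3,6,K) [2 cells changed]:
WWWWWWW
WWGWWWW
WWWWWWK
WWWRRRK
WWWWWWR
WWWWWWR
After op 3 paint(5,5,W):
WWWWWWW
WWGWWWW
WWWWWWK
WWWRRRK
WWWWWWR
WWWWWWR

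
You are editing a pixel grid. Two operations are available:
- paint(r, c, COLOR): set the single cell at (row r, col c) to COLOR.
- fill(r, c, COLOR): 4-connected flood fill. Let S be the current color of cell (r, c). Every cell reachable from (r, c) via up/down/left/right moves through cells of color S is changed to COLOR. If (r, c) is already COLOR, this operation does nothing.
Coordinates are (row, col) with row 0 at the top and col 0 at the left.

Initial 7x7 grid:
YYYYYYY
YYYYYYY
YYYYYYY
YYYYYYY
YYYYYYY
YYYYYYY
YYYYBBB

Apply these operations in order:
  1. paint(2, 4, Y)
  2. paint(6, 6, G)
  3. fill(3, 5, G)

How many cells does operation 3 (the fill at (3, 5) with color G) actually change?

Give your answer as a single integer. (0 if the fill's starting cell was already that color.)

After op 1 paint(2,4,Y):
YYYYYYY
YYYYYYY
YYYYYYY
YYYYYYY
YYYYYYY
YYYYYYY
YYYYBBB
After op 2 paint(6,6,G):
YYYYYYY
YYYYYYY
YYYYYYY
YYYYYYY
YYYYYYY
YYYYYYY
YYYYBBG
After op 3 fill(3,5,G) [46 cells changed]:
GGGGGGG
GGGGGGG
GGGGGGG
GGGGGGG
GGGGGGG
GGGGGGG
GGGGBBG

Answer: 46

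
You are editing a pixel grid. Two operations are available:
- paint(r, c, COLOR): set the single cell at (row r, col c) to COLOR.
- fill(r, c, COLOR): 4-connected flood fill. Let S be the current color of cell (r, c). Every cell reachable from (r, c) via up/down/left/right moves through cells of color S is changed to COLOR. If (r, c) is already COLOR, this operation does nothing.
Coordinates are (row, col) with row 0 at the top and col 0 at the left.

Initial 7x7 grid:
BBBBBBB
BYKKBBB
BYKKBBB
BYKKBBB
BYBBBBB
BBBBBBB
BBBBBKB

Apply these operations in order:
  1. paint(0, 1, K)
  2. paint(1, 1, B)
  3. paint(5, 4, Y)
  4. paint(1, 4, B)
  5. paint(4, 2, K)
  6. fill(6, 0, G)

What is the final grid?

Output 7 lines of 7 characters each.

Answer: GKGGGGG
GGKKGGG
GYKKGGG
GYKKGGG
GYKGGGG
GGGGYGG
GGGGGKG

Derivation:
After op 1 paint(0,1,K):
BKBBBBB
BYKKBBB
BYKKBBB
BYKKBBB
BYBBBBB
BBBBBBB
BBBBBKB
After op 2 paint(1,1,B):
BKBBBBB
BBKKBBB
BYKKBBB
BYKKBBB
BYBBBBB
BBBBBBB
BBBBBKB
After op 3 paint(5,4,Y):
BKBBBBB
BBKKBBB
BYKKBBB
BYKKBBB
BYBBBBB
BBBBYBB
BBBBBKB
After op 4 paint(1,4,B):
BKBBBBB
BBKKBBB
BYKKBBB
BYKKBBB
BYBBBBB
BBBBYBB
BBBBBKB
After op 5 paint(4,2,K):
BKBBBBB
BBKKBBB
BYKKBBB
BYKKBBB
BYKBBBB
BBBBYBB
BBBBBKB
After op 6 fill(6,0,G) [36 cells changed]:
GKGGGGG
GGKKGGG
GYKKGGG
GYKKGGG
GYKGGGG
GGGGYGG
GGGGGKG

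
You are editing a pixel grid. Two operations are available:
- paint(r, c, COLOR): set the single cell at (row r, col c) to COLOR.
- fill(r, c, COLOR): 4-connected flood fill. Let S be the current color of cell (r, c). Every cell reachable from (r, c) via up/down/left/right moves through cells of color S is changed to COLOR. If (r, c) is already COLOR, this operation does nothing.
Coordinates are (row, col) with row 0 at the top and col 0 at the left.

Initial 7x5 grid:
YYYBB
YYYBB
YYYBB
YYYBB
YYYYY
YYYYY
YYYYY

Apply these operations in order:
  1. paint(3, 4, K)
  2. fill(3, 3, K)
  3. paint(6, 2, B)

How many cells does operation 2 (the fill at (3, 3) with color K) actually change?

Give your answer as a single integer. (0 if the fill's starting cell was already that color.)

Answer: 7

Derivation:
After op 1 paint(3,4,K):
YYYBB
YYYBB
YYYBB
YYYBK
YYYYY
YYYYY
YYYYY
After op 2 fill(3,3,K) [7 cells changed]:
YYYKK
YYYKK
YYYKK
YYYKK
YYYYY
YYYYY
YYYYY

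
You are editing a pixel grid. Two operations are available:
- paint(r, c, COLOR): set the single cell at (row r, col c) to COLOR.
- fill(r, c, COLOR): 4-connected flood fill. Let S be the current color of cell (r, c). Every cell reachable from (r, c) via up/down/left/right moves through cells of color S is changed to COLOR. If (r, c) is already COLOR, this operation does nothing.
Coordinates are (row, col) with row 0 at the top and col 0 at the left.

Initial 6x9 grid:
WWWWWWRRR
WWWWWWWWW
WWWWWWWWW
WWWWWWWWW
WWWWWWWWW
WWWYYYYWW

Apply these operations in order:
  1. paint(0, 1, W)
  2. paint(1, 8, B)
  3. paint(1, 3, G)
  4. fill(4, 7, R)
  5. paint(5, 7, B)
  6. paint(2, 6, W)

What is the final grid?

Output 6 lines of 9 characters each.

Answer: RRRRRRRRR
RRRGRRRRB
RRRRRRWRR
RRRRRRRRR
RRRRRRRRR
RRRYYYYBR

Derivation:
After op 1 paint(0,1,W):
WWWWWWRRR
WWWWWWWWW
WWWWWWWWW
WWWWWWWWW
WWWWWWWWW
WWWYYYYWW
After op 2 paint(1,8,B):
WWWWWWRRR
WWWWWWWWB
WWWWWWWWW
WWWWWWWWW
WWWWWWWWW
WWWYYYYWW
After op 3 paint(1,3,G):
WWWWWWRRR
WWWGWWWWB
WWWWWWWWW
WWWWWWWWW
WWWWWWWWW
WWWYYYYWW
After op 4 fill(4,7,R) [45 cells changed]:
RRRRRRRRR
RRRGRRRRB
RRRRRRRRR
RRRRRRRRR
RRRRRRRRR
RRRYYYYRR
After op 5 paint(5,7,B):
RRRRRRRRR
RRRGRRRRB
RRRRRRRRR
RRRRRRRRR
RRRRRRRRR
RRRYYYYBR
After op 6 paint(2,6,W):
RRRRRRRRR
RRRGRRRRB
RRRRRRWRR
RRRRRRRRR
RRRRRRRRR
RRRYYYYBR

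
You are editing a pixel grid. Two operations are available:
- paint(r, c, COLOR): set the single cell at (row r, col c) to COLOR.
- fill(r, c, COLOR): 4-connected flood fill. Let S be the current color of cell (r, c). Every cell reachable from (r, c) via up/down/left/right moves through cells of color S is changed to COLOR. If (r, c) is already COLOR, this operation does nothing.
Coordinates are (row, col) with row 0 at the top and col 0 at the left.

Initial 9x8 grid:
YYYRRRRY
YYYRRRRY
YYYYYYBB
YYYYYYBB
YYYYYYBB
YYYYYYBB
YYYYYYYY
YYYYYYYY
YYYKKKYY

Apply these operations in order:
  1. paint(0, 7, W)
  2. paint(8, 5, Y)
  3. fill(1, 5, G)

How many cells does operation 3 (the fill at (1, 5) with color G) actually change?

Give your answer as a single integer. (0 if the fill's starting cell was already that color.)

After op 1 paint(0,7,W):
YYYRRRRW
YYYRRRRY
YYYYYYBB
YYYYYYBB
YYYYYYBB
YYYYYYBB
YYYYYYYY
YYYYYYYY
YYYKKKYY
After op 2 paint(8,5,Y):
YYYRRRRW
YYYRRRRY
YYYYYYBB
YYYYYYBB
YYYYYYBB
YYYYYYBB
YYYYYYYY
YYYYYYYY
YYYKKYYY
After op 3 fill(1,5,G) [8 cells changed]:
YYYGGGGW
YYYGGGGY
YYYYYYBB
YYYYYYBB
YYYYYYBB
YYYYYYBB
YYYYYYYY
YYYYYYYY
YYYKKYYY

Answer: 8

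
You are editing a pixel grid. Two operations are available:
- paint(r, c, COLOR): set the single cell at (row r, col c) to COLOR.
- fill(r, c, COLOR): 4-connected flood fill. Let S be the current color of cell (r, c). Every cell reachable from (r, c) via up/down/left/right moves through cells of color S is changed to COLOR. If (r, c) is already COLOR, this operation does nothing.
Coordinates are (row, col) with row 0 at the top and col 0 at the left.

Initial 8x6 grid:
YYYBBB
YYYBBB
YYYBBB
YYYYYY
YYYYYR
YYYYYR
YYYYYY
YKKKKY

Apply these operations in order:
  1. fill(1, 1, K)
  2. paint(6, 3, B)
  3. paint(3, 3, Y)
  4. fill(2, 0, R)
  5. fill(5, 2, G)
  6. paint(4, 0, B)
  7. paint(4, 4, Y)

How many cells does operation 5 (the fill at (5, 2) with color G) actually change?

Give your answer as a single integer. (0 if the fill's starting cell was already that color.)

Answer: 37

Derivation:
After op 1 fill(1,1,K) [33 cells changed]:
KKKBBB
KKKBBB
KKKBBB
KKKKKK
KKKKKR
KKKKKR
KKKKKK
KKKKKK
After op 2 paint(6,3,B):
KKKBBB
KKKBBB
KKKBBB
KKKKKK
KKKKKR
KKKKKR
KKKBKK
KKKKKK
After op 3 paint(3,3,Y):
KKKBBB
KKKBBB
KKKBBB
KKKYKK
KKKKKR
KKKKKR
KKKBKK
KKKKKK
After op 4 fill(2,0,R) [35 cells changed]:
RRRBBB
RRRBBB
RRRBBB
RRRYRR
RRRRRR
RRRRRR
RRRBRR
RRRRRR
After op 5 fill(5,2,G) [37 cells changed]:
GGGBBB
GGGBBB
GGGBBB
GGGYGG
GGGGGG
GGGGGG
GGGBGG
GGGGGG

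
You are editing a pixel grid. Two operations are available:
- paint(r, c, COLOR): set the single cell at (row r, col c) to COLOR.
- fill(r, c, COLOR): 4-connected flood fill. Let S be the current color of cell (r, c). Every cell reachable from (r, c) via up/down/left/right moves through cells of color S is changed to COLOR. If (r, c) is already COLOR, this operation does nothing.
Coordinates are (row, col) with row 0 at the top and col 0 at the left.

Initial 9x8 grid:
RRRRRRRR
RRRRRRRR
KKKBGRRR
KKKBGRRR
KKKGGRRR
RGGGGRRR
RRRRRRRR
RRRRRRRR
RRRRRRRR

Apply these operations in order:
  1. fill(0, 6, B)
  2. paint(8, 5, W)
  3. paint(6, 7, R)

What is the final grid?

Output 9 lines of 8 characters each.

Answer: BBBBBBBB
BBBBBBBB
KKKBGBBB
KKKBGBBB
KKKGGBBB
BGGGGBBB
BBBBBBBR
BBBBBBBB
BBBBBWBB

Derivation:
After op 1 fill(0,6,B) [53 cells changed]:
BBBBBBBB
BBBBBBBB
KKKBGBBB
KKKBGBBB
KKKGGBBB
BGGGGBBB
BBBBBBBB
BBBBBBBB
BBBBBBBB
After op 2 paint(8,5,W):
BBBBBBBB
BBBBBBBB
KKKBGBBB
KKKBGBBB
KKKGGBBB
BGGGGBBB
BBBBBBBB
BBBBBBBB
BBBBBWBB
After op 3 paint(6,7,R):
BBBBBBBB
BBBBBBBB
KKKBGBBB
KKKBGBBB
KKKGGBBB
BGGGGBBB
BBBBBBBR
BBBBBBBB
BBBBBWBB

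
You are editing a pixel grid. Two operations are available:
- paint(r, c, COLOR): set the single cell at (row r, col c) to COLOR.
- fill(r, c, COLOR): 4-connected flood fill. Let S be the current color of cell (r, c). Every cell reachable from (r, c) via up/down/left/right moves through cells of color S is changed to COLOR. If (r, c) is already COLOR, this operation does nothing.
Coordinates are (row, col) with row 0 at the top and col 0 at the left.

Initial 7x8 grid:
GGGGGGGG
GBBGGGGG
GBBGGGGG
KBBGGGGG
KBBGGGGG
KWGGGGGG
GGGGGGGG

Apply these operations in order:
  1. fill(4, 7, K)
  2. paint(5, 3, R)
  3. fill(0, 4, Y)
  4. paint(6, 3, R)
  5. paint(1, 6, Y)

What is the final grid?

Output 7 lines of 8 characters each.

After op 1 fill(4,7,K) [44 cells changed]:
KKKKKKKK
KBBKKKKK
KBBKKKKK
KBBKKKKK
KBBKKKKK
KWKKKKKK
KKKKKKKK
After op 2 paint(5,3,R):
KKKKKKKK
KBBKKKKK
KBBKKKKK
KBBKKKKK
KBBKKKKK
KWKRKKKK
KKKKKKKK
After op 3 fill(0,4,Y) [46 cells changed]:
YYYYYYYY
YBBYYYYY
YBBYYYYY
YBBYYYYY
YBBYYYYY
YWYRYYYY
YYYYYYYY
After op 4 paint(6,3,R):
YYYYYYYY
YBBYYYYY
YBBYYYYY
YBBYYYYY
YBBYYYYY
YWYRYYYY
YYYRYYYY
After op 5 paint(1,6,Y):
YYYYYYYY
YBBYYYYY
YBBYYYYY
YBBYYYYY
YBBYYYYY
YWYRYYYY
YYYRYYYY

Answer: YYYYYYYY
YBBYYYYY
YBBYYYYY
YBBYYYYY
YBBYYYYY
YWYRYYYY
YYYRYYYY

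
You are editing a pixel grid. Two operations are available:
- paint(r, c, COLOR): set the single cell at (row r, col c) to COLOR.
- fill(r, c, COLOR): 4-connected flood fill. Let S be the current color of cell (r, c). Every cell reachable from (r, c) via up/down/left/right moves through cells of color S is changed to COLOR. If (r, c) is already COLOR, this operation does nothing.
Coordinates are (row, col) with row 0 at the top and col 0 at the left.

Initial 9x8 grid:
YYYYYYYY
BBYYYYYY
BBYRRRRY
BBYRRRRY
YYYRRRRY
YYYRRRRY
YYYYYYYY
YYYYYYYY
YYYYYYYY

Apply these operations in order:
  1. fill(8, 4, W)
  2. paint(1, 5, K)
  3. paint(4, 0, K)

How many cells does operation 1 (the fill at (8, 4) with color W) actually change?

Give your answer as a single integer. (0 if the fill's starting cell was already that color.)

Answer: 50

Derivation:
After op 1 fill(8,4,W) [50 cells changed]:
WWWWWWWW
BBWWWWWW
BBWRRRRW
BBWRRRRW
WWWRRRRW
WWWRRRRW
WWWWWWWW
WWWWWWWW
WWWWWWWW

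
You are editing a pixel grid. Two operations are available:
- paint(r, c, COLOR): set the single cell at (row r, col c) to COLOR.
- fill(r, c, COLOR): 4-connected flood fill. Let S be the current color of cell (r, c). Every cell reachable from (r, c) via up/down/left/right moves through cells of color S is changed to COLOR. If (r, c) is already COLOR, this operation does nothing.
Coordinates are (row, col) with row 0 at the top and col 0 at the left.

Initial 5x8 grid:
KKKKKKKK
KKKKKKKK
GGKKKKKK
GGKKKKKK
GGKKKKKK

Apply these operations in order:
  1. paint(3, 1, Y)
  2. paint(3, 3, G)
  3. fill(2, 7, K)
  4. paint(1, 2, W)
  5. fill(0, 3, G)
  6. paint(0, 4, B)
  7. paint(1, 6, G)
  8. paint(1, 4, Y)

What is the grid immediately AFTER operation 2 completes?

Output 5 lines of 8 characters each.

After op 1 paint(3,1,Y):
KKKKKKKK
KKKKKKKK
GGKKKKKK
GYKKKKKK
GGKKKKKK
After op 2 paint(3,3,G):
KKKKKKKK
KKKKKKKK
GGKKKKKK
GYKGKKKK
GGKKKKKK

Answer: KKKKKKKK
KKKKKKKK
GGKKKKKK
GYKGKKKK
GGKKKKKK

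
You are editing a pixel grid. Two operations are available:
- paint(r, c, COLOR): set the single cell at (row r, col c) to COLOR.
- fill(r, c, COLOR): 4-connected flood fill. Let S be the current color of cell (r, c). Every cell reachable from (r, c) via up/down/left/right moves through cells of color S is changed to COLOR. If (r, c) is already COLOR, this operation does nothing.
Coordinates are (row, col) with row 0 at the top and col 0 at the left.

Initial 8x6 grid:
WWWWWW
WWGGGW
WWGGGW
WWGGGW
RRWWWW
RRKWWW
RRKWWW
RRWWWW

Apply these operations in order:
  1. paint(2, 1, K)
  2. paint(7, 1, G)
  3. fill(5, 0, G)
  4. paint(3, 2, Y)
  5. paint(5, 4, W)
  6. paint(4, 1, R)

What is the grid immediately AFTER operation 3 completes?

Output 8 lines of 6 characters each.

After op 1 paint(2,1,K):
WWWWWW
WWGGGW
WKGGGW
WWGGGW
RRWWWW
RRKWWW
RRKWWW
RRWWWW
After op 2 paint(7,1,G):
WWWWWW
WWGGGW
WKGGGW
WWGGGW
RRWWWW
RRKWWW
RRKWWW
RGWWWW
After op 3 fill(5,0,G) [7 cells changed]:
WWWWWW
WWGGGW
WKGGGW
WWGGGW
GGWWWW
GGKWWW
GGKWWW
GGWWWW

Answer: WWWWWW
WWGGGW
WKGGGW
WWGGGW
GGWWWW
GGKWWW
GGKWWW
GGWWWW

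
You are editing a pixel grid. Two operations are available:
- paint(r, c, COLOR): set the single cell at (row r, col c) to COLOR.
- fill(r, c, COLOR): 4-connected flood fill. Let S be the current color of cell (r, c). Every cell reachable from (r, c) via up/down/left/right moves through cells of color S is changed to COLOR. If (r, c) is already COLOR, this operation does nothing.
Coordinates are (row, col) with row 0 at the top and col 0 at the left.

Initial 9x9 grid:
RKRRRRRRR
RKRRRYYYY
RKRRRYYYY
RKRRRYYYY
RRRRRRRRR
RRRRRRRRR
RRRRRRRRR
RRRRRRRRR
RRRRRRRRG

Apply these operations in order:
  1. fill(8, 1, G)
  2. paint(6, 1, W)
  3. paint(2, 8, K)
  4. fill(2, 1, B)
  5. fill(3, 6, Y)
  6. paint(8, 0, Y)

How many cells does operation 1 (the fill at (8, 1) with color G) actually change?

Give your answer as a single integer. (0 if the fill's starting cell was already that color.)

After op 1 fill(8,1,G) [64 cells changed]:
GKGGGGGGG
GKGGGYYYY
GKGGGYYYY
GKGGGYYYY
GGGGGGGGG
GGGGGGGGG
GGGGGGGGG
GGGGGGGGG
GGGGGGGGG

Answer: 64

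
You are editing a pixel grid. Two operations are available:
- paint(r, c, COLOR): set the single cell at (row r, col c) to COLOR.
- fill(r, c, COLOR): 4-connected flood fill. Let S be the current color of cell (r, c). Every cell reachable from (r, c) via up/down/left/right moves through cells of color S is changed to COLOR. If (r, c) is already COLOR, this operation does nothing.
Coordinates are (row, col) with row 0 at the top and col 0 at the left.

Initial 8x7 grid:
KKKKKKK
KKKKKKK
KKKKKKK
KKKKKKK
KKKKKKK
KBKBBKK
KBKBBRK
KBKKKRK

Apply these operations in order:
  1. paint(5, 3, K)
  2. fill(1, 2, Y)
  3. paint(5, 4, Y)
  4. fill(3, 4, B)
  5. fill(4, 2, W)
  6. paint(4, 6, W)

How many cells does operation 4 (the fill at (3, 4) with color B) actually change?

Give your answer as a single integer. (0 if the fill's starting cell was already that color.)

Answer: 49

Derivation:
After op 1 paint(5,3,K):
KKKKKKK
KKKKKKK
KKKKKKK
KKKKKKK
KKKKKKK
KBKKBKK
KBKBBRK
KBKKKRK
After op 2 fill(1,2,Y) [48 cells changed]:
YYYYYYY
YYYYYYY
YYYYYYY
YYYYYYY
YYYYYYY
YBYYBYY
YBYBBRY
YBYYYRY
After op 3 paint(5,4,Y):
YYYYYYY
YYYYYYY
YYYYYYY
YYYYYYY
YYYYYYY
YBYYYYY
YBYBBRY
YBYYYRY
After op 4 fill(3,4,B) [49 cells changed]:
BBBBBBB
BBBBBBB
BBBBBBB
BBBBBBB
BBBBBBB
BBBBBBB
BBBBBRB
BBBBBRB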